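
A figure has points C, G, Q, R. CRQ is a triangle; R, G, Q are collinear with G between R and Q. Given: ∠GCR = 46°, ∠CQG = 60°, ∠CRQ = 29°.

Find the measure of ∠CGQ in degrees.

∠CGQ = 75°

1. ∠CRG = 29°  [G on ray RQ]
2. ∠CGR = 105°  [△CRG]
3. ∠CGQ = 75°  [linear pair at G on RQ]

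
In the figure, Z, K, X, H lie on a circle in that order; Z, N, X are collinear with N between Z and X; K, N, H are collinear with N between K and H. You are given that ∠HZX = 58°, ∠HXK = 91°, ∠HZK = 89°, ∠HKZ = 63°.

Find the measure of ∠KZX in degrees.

1. ∠HKX = 58°  [same arc XH]
2. ∠KHX = 31°  [△KXH]
3. ∠KZX = 31°  [same arc KX]

∠KZX = 31°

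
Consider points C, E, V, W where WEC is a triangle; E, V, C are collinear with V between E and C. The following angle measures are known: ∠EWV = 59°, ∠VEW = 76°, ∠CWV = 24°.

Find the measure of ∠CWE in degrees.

∠CWE = 83°

1. ∠EVW = 45°  [△WEV]
2. ∠CEW = 76°  [V on ray EC]
3. ∠CVW = 135°  [linear pair at V on EC]
4. ∠VCW = 21°  [△WVC]
5. ∠ECW = 21°  [V on ray CE]
6. ∠CWE = 83°  [△WEC]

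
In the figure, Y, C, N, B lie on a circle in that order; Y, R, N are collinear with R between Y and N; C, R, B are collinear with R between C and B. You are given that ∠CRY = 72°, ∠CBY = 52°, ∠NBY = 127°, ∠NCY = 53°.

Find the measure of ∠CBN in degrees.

∠CBN = 75°

1. ∠CNY = 52°  [same arc YC]
2. ∠CYN = 75°  [△YCN]
3. ∠CBN = 75°  [same arc CN]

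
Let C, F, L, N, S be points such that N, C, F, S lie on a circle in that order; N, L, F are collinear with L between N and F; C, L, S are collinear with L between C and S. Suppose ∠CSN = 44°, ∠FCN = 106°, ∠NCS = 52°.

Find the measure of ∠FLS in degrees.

∠FLS = 98°

1. ∠CFN = 44°  [same arc NC]
2. ∠CNF = 30°  [△NCF]
3. ∠NFS = 52°  [same arc NS]
4. ∠CSF = 30°  [same arc CF]
5. ∠FLS = 98°  [△FLS]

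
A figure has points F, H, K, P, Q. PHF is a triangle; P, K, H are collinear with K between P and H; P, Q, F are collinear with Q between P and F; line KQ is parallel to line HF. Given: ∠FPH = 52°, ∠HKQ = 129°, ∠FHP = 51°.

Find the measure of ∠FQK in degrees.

∠FQK = 103°

1. ∠HFP = 77°  [△PHF]
2. ∠KQP = 77°  [KQ∥HF, corresponding at Q]
3. ∠FQK = 103°  [linear pair at Q on PF]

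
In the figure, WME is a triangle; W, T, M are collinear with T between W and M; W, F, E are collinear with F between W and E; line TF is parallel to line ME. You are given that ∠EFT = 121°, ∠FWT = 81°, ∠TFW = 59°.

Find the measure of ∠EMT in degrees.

1. ∠FTW = 40°  [△WTF]
2. ∠FTM = 140°  [linear pair at T on WM]
3. ∠EMT = 40°  [TF∥ME, co-interior at M–T]

∠EMT = 40°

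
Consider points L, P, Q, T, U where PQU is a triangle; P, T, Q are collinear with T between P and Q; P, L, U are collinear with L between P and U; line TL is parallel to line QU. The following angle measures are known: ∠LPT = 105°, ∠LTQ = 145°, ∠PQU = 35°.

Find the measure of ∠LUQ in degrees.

1. ∠QPU = 105°  [T on PQ, L on PU]
2. ∠PUQ = 40°  [△PQU]
3. ∠LUQ = 40°  [L on ray UP]

∠LUQ = 40°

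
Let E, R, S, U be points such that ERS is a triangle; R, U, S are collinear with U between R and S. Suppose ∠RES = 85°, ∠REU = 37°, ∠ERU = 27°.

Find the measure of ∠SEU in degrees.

1. ∠EUR = 116°  [△ERU]
2. ∠ERS = 27°  [U on ray RS]
3. ∠EUS = 64°  [linear pair at U on RS]
4. ∠ESR = 68°  [△ERS]
5. ∠ESU = 68°  [U on ray SR]
6. ∠SEU = 48°  [△EUS]

∠SEU = 48°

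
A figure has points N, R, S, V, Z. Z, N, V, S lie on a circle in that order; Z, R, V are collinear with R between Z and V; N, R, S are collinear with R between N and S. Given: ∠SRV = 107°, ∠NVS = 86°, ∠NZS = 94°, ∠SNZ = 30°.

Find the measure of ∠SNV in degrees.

1. ∠NRZ = 107°  [vertical angles at R]
2. ∠NSZ = 56°  [△ZNS]
3. ∠NRV = 73°  [linear pair at R on ZV]
4. ∠NVZ = 56°  [same arc ZN]
5. ∠SNV = 51°  [△NRV]

∠SNV = 51°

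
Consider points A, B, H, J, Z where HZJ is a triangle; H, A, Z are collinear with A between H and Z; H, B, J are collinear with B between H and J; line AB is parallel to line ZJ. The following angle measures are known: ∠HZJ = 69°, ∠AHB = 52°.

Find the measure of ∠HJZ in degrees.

∠HJZ = 59°

1. ∠BAH = 69°  [AB∥ZJ, corresponding at A]
2. ∠ABH = 59°  [△HAB]
3. ∠HJZ = 59°  [AB∥ZJ, corresponding at B]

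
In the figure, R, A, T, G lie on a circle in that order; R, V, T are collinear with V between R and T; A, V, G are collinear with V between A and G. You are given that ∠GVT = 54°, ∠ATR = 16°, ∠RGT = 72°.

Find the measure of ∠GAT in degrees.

1. ∠AVR = 54°  [vertical angles at V]
2. ∠AVT = 126°  [linear pair at V on RT]
3. ∠GAT = 38°  [△AVT]

∠GAT = 38°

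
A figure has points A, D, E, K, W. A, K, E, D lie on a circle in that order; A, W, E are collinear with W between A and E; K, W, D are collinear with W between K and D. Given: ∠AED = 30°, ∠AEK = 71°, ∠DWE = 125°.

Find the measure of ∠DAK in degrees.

∠DAK = 79°

1. ∠AKD = 30°  [same arc AD]
2. ∠ADK = 71°  [same arc AK]
3. ∠DAK = 79°  [△AKD]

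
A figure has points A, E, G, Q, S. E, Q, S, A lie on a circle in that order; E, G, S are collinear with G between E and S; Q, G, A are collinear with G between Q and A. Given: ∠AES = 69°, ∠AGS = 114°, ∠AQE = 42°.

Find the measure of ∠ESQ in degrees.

∠ESQ = 45°

1. ∠AQS = 69°  [same arc SA]
2. ∠EGQ = 114°  [vertical angles at G]
3. ∠QGS = 66°  [linear pair at G on ES]
4. ∠ESQ = 45°  [△QGS]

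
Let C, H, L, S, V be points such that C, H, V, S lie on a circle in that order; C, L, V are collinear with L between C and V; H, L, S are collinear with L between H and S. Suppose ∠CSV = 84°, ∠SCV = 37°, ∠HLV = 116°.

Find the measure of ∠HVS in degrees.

∠HVS = 86°

1. ∠CHV = 96°  [cyclic CHVS, opposite ∠H+∠S]
2. ∠SHV = 37°  [same arc VS]
3. ∠CVH = 27°  [△HLV]
4. ∠HCV = 57°  [△CHV]
5. ∠HSV = 57°  [same arc HV]
6. ∠HVS = 86°  [△HVS]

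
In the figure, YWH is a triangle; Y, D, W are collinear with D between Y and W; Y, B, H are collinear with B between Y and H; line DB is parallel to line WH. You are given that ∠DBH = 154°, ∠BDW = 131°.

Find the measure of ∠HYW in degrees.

1. ∠DBY = 26°  [linear pair at B on YH]
2. ∠BDY = 49°  [linear pair at D on YW]
3. ∠BYD = 105°  [△YDB]
4. ∠HYW = 105°  [D on YW, B on YH]

∠HYW = 105°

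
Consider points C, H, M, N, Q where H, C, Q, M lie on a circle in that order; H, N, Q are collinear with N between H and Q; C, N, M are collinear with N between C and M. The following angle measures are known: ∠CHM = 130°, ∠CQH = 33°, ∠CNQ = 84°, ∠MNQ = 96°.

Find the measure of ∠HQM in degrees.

1. ∠CQM = 50°  [cyclic HCQM, opposite ∠H+∠Q]
2. ∠MCQ = 63°  [△CNQ]
3. ∠CMQ = 67°  [△CQM]
4. ∠HQM = 17°  [△QNM]

∠HQM = 17°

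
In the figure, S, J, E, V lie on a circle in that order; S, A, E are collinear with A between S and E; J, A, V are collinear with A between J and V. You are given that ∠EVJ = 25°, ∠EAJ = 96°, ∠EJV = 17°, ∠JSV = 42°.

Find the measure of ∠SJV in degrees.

∠SJV = 71°

1. ∠ESJ = 25°  [same arc JE]
2. ∠JAS = 84°  [linear pair at A on SE]
3. ∠SJV = 71°  [△SAJ]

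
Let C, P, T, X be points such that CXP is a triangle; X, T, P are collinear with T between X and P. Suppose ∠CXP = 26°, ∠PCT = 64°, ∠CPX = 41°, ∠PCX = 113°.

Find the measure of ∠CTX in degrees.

1. ∠CPT = 41°  [T on ray PX]
2. ∠CTP = 75°  [△CTP]
3. ∠CTX = 105°  [linear pair at T on XP]

∠CTX = 105°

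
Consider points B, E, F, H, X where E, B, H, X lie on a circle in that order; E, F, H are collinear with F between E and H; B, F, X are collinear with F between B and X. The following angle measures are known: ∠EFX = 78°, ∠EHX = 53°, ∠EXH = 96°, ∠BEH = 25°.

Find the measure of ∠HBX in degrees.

1. ∠BFH = 78°  [vertical angles at F]
2. ∠EBH = 84°  [cyclic EBHX, opposite ∠B+∠X]
3. ∠BHE = 71°  [△EBH]
4. ∠HBX = 31°  [△BFH]

∠HBX = 31°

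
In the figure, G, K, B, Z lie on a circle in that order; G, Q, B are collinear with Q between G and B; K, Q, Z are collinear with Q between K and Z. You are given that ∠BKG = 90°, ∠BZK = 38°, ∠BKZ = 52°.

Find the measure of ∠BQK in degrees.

1. ∠BGK = 38°  [same arc KB]
2. ∠GBK = 52°  [△GKB]
3. ∠BQK = 76°  [△KQB]

∠BQK = 76°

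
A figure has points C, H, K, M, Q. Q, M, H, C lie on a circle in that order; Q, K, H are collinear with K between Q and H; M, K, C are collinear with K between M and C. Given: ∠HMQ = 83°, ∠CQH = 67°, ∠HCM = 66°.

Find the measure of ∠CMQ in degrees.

1. ∠HCQ = 97°  [cyclic QMHC, opposite ∠M+∠C]
2. ∠CHQ = 16°  [△QHC]
3. ∠CMQ = 16°  [same arc QC]

∠CMQ = 16°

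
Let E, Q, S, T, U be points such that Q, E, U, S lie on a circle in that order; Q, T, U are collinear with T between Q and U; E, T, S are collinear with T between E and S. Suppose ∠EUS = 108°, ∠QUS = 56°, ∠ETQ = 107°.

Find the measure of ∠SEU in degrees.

1. ∠STU = 107°  [vertical angles at T]
2. ∠ESU = 17°  [△UTS]
3. ∠SEU = 55°  [△EUS]

∠SEU = 55°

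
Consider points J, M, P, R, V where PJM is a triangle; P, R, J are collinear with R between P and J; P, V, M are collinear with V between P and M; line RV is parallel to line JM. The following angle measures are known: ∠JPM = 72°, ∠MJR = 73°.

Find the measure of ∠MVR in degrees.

1. ∠MJP = 73°  [R on ray JP]
2. ∠JMP = 35°  [△PJM]
3. ∠PVR = 35°  [RV∥JM, corresponding at V]
4. ∠MVR = 145°  [linear pair at V on PM]

∠MVR = 145°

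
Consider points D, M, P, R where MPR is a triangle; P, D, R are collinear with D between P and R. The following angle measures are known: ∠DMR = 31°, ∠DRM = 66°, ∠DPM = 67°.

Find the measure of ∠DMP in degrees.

1. ∠MDR = 83°  [△MDR]
2. ∠MDP = 97°  [linear pair at D on PR]
3. ∠DMP = 16°  [△MPD]

∠DMP = 16°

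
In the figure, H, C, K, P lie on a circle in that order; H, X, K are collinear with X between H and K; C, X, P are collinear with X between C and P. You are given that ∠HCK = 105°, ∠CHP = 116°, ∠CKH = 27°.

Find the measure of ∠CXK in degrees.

∠CXK = 85°

1. ∠CHK = 48°  [△HCK]
2. ∠CKP = 64°  [cyclic HCKP, opposite ∠H+∠K]
3. ∠CPK = 48°  [same arc CK]
4. ∠KCP = 68°  [△CKP]
5. ∠CXK = 85°  [△CXK]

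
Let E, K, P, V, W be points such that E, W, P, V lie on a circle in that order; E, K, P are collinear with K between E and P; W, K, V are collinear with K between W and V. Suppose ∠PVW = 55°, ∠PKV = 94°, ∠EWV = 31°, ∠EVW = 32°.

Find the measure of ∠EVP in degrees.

1. ∠EPV = 31°  [△PKV]
2. ∠EKV = 86°  [linear pair at K on EP]
3. ∠PEV = 62°  [△EKV]
4. ∠EVP = 87°  [△EPV]

∠EVP = 87°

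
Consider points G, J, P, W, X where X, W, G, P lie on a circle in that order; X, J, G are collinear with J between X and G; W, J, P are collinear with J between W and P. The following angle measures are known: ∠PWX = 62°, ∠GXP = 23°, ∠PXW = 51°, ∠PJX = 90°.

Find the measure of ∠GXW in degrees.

∠GXW = 28°

1. ∠PGX = 62°  [same arc XP]
2. ∠GJP = 90°  [linear pair at J on XG]
3. ∠GPW = 28°  [△GJP]
4. ∠GXW = 28°  [same arc WG]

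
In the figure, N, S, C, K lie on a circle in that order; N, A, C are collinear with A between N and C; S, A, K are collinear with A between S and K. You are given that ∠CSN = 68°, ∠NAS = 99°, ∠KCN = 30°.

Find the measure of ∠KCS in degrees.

∠KCS = 91°

1. ∠CKN = 112°  [cyclic NSCK, opposite ∠S+∠K]
2. ∠CAK = 99°  [vertical angles at A]
3. ∠CNK = 38°  [△NCK]
4. ∠CKS = 51°  [△CAK]
5. ∠CSK = 38°  [same arc CK]
6. ∠KCS = 91°  [△SCK]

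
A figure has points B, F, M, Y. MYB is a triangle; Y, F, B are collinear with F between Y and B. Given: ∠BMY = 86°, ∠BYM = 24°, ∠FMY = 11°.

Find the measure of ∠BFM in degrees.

∠BFM = 35°

1. ∠FYM = 24°  [F on ray YB]
2. ∠MFY = 145°  [△MYF]
3. ∠BFM = 35°  [linear pair at F on YB]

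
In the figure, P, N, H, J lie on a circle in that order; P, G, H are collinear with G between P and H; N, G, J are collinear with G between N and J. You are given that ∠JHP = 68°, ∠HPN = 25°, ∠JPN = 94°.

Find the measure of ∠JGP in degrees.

∠JGP = 93°

1. ∠HJN = 25°  [same arc NH]
2. ∠HGJ = 87°  [△HGJ]
3. ∠JGP = 93°  [linear pair at G on PH]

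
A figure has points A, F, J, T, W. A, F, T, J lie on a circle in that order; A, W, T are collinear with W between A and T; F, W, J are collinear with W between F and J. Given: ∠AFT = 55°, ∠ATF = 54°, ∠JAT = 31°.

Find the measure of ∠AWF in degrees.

1. ∠JFT = 31°  [same arc TJ]
2. ∠FWT = 95°  [△FWT]
3. ∠AWF = 85°  [linear pair at W on AT]

∠AWF = 85°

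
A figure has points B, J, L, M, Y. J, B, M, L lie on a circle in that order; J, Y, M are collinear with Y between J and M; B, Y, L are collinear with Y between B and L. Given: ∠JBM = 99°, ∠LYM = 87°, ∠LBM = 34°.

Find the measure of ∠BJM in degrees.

∠BJM = 28°

1. ∠JLM = 81°  [cyclic JBML, opposite ∠B+∠L]
2. ∠BYJ = 87°  [vertical angles at Y]
3. ∠LJM = 34°  [same arc ML]
4. ∠JML = 65°  [△JML]
5. ∠JBL = 65°  [same arc JL]
6. ∠BJM = 28°  [△JYB]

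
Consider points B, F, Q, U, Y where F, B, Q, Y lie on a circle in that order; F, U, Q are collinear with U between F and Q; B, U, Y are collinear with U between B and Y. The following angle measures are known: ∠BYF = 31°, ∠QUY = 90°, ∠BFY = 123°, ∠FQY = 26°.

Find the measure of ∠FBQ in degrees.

1. ∠BQF = 31°  [same arc FB]
2. ∠FBY = 26°  [△FBY]
3. ∠BUF = 90°  [vertical angles at U]
4. ∠BFQ = 64°  [△FUB]
5. ∠FBQ = 85°  [△FBQ]

∠FBQ = 85°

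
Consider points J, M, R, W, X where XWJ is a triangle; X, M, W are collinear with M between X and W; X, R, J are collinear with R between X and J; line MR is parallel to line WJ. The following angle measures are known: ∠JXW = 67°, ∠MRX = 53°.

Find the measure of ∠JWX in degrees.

∠JWX = 60°

1. ∠MXR = 67°  [M on XW, R on XJ]
2. ∠RMX = 60°  [△XMR]
3. ∠JWX = 60°  [MR∥WJ, corresponding at M]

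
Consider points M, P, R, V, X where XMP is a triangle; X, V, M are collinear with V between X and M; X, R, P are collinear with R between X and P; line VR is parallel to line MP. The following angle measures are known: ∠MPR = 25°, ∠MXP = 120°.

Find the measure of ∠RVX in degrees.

1. ∠MPX = 25°  [R on ray PX]
2. ∠PMX = 35°  [△XMP]
3. ∠RVX = 35°  [VR∥MP, corresponding at V]

∠RVX = 35°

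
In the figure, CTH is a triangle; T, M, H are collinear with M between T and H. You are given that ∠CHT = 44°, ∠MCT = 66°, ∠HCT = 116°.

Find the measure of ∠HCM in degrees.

1. ∠CTH = 20°  [△CTH]
2. ∠CHM = 44°  [M on ray HT]
3. ∠CTM = 20°  [M on ray TH]
4. ∠CMT = 94°  [△CTM]
5. ∠CMH = 86°  [linear pair at M on TH]
6. ∠HCM = 50°  [△CMH]

∠HCM = 50°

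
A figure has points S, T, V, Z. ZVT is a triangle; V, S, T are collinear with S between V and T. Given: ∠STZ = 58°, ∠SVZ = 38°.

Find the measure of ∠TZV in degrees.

∠TZV = 84°

1. ∠VTZ = 58°  [S on ray TV]
2. ∠TVZ = 38°  [S on ray VT]
3. ∠TZV = 84°  [△ZVT]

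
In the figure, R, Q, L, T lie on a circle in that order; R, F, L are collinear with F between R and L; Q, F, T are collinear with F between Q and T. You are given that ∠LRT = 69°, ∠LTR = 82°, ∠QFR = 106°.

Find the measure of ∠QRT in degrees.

∠QRT = 114°

1. ∠LQT = 69°  [same arc LT]
2. ∠RLT = 29°  [△RLT]
3. ∠LFQ = 74°  [linear pair at F on RL]
4. ∠QLR = 37°  [△QFL]
5. ∠RQT = 29°  [same arc RT]
6. ∠QTR = 37°  [same arc RQ]
7. ∠QRT = 114°  [△RQT]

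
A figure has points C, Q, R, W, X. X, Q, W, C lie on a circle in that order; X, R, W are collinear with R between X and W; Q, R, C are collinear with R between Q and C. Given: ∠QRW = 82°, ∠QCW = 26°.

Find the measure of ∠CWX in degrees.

∠CWX = 56°

1. ∠CRX = 82°  [vertical angles at R]
2. ∠CRW = 98°  [linear pair at R on XW]
3. ∠CWX = 56°  [△WRC]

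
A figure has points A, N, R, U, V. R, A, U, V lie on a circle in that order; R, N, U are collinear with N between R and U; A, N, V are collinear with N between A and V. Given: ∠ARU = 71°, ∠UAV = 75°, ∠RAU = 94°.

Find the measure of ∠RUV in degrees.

1. ∠URV = 75°  [same arc UV]
2. ∠RVU = 86°  [cyclic RAUV, opposite ∠A+∠V]
3. ∠RUV = 19°  [△RUV]

∠RUV = 19°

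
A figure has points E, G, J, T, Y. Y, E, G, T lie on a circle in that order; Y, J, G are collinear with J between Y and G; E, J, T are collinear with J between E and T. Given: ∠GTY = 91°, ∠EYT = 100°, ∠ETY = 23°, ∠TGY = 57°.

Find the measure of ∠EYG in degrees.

1. ∠GEY = 89°  [cyclic YEGT, opposite ∠E+∠T]
2. ∠EGY = 23°  [same arc YE]
3. ∠EYG = 68°  [△YEG]

∠EYG = 68°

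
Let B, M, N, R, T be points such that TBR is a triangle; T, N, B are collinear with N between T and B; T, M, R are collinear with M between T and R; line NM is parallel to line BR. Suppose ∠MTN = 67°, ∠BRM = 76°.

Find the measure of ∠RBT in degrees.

∠RBT = 37°

1. ∠BTR = 67°  [N on TB, M on TR]
2. ∠BRT = 76°  [M on ray RT]
3. ∠RBT = 37°  [△TBR]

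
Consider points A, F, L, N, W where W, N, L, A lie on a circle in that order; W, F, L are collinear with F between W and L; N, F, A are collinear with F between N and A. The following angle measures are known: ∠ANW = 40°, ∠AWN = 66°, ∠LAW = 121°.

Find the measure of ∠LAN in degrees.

1. ∠NAW = 74°  [△WNA]
2. ∠LNW = 59°  [cyclic WNLA, opposite ∠N+∠A]
3. ∠NLW = 74°  [same arc WN]
4. ∠LWN = 47°  [△WNL]
5. ∠LAN = 47°  [same arc NL]

∠LAN = 47°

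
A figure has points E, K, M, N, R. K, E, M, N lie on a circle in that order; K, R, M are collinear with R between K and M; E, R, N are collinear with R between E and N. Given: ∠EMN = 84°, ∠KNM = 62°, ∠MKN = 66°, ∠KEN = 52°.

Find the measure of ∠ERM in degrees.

∠ERM = 82°

1. ∠EKN = 96°  [cyclic KEMN, opposite ∠K+∠M]
2. ∠MEN = 66°  [same arc MN]
3. ∠ENK = 32°  [△KEN]
4. ∠EMK = 32°  [same arc KE]
5. ∠ERM = 82°  [△ERM]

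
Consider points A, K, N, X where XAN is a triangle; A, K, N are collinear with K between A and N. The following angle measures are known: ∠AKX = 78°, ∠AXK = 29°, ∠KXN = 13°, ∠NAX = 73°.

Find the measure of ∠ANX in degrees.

1. ∠NKX = 102°  [linear pair at K on AN]
2. ∠KNX = 65°  [△XKN]
3. ∠ANX = 65°  [K on ray NA]

∠ANX = 65°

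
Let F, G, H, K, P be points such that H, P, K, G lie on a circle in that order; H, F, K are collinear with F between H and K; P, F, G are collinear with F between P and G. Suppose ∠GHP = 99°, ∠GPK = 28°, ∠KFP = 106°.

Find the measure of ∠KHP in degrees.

∠KHP = 71°

1. ∠GKP = 81°  [cyclic HPKG, opposite ∠H+∠K]
2. ∠KGP = 71°  [△PKG]
3. ∠KHP = 71°  [same arc PK]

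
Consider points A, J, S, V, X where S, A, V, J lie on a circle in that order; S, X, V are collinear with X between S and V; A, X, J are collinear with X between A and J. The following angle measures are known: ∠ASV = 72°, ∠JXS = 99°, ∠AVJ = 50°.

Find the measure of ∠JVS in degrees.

1. ∠AJV = 72°  [same arc AV]
2. ∠JXV = 81°  [linear pair at X on SV]
3. ∠JVS = 27°  [△VXJ]

∠JVS = 27°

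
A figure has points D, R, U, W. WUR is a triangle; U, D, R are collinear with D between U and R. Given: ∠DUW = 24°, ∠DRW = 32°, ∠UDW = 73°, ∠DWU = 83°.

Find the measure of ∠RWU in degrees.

∠RWU = 124°

1. ∠RUW = 24°  [D on ray UR]
2. ∠URW = 32°  [D on ray RU]
3. ∠RWU = 124°  [△WUR]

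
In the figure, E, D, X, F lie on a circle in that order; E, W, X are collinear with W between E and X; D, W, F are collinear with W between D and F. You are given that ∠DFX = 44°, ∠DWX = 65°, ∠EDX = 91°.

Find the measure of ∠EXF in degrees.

1. ∠DEX = 44°  [same arc DX]
2. ∠DWE = 115°  [linear pair at W on EX]
3. ∠EDF = 21°  [△EWD]
4. ∠EXF = 21°  [same arc EF]

∠EXF = 21°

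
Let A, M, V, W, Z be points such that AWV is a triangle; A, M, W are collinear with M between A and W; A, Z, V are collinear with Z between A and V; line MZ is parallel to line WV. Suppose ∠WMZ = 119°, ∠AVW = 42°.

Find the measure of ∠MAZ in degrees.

1. ∠AMZ = 61°  [linear pair at M on AW]
2. ∠AZM = 42°  [MZ∥WV, corresponding at Z]
3. ∠MAZ = 77°  [△AMZ]

∠MAZ = 77°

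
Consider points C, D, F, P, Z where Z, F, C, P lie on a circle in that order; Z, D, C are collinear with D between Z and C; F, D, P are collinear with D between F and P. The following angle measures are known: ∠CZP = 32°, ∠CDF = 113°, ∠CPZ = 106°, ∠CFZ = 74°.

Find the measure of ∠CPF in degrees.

1. ∠CFP = 32°  [same arc CP]
2. ∠FCZ = 35°  [△FDC]
3. ∠CZF = 71°  [△ZFC]
4. ∠CPF = 71°  [same arc FC]

∠CPF = 71°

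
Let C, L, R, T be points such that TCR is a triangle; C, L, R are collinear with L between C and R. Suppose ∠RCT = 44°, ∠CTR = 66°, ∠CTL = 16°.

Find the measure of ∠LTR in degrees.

∠LTR = 50°

1. ∠CRT = 70°  [△TCR]
2. ∠LCT = 44°  [L on ray CR]
3. ∠CLT = 120°  [△TCL]
4. ∠LRT = 70°  [L on ray RC]
5. ∠RLT = 60°  [linear pair at L on CR]
6. ∠LTR = 50°  [△TLR]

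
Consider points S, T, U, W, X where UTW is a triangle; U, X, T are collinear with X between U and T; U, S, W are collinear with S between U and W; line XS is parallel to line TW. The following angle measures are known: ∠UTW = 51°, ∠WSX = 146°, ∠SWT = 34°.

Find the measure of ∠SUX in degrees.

∠SUX = 95°

1. ∠SXU = 51°  [XS∥TW, corresponding at X]
2. ∠USX = 34°  [linear pair at S on UW]
3. ∠SUX = 95°  [△UXS]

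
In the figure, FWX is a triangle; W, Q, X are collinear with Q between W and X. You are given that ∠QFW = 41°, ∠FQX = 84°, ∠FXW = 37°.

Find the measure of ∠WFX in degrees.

∠WFX = 100°

1. ∠FQW = 96°  [linear pair at Q on WX]
2. ∠FWQ = 43°  [△FWQ]
3. ∠FWX = 43°  [Q on ray WX]
4. ∠WFX = 100°  [△FWX]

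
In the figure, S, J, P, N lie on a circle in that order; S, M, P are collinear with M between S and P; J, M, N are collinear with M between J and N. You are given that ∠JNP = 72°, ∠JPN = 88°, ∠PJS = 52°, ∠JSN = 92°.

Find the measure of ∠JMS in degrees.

∠JMS = 76°

1. ∠JSP = 72°  [same arc JP]
2. ∠NJP = 20°  [△JPN]
3. ∠JPS = 56°  [△SJP]
4. ∠JMP = 104°  [△JMP]
5. ∠JMS = 76°  [linear pair at M on SP]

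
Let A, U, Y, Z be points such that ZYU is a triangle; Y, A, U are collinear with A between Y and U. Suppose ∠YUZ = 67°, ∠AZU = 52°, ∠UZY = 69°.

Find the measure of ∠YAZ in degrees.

1. ∠AUZ = 67°  [A on ray UY]
2. ∠UAZ = 61°  [△ZAU]
3. ∠YAZ = 119°  [linear pair at A on YU]

∠YAZ = 119°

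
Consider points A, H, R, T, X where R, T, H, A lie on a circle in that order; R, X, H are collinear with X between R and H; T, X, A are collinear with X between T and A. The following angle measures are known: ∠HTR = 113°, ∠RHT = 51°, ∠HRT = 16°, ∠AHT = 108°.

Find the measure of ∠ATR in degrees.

∠ATR = 57°

1. ∠RAT = 51°  [same arc RT]
2. ∠ART = 72°  [cyclic RTHA, opposite ∠R+∠H]
3. ∠ATR = 57°  [△RTA]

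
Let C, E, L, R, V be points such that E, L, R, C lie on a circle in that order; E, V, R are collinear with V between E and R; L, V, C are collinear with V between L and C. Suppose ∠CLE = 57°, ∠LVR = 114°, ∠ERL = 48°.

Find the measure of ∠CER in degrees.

∠CER = 18°

1. ∠CVE = 114°  [vertical angles at V]
2. ∠ECL = 48°  [same arc EL]
3. ∠CER = 18°  [△EVC]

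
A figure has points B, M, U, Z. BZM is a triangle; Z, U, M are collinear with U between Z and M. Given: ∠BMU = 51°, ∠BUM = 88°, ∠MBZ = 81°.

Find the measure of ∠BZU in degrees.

∠BZU = 48°

1. ∠BMZ = 51°  [U on ray MZ]
2. ∠BZM = 48°  [△BZM]
3. ∠BZU = 48°  [U on ray ZM]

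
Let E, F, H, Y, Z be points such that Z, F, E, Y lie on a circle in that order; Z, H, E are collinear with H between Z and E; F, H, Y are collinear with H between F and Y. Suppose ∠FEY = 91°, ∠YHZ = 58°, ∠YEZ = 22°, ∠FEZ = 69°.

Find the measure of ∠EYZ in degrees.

1. ∠FYZ = 69°  [same arc ZF]
2. ∠EZY = 53°  [△ZHY]
3. ∠EYZ = 105°  [△ZEY]

∠EYZ = 105°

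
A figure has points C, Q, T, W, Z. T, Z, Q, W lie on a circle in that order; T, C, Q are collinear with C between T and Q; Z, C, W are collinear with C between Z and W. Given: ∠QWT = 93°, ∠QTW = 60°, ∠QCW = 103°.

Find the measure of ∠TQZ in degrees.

1. ∠QZW = 60°  [same arc QW]
2. ∠TCZ = 103°  [vertical angles at C]
3. ∠QCZ = 77°  [linear pair at C on TQ]
4. ∠TQZ = 43°  [△ZCQ]

∠TQZ = 43°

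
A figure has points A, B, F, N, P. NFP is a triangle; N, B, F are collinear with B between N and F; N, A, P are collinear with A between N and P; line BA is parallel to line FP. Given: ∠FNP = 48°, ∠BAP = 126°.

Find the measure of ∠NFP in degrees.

1. ∠ANB = 48°  [B on NF, A on NP]
2. ∠BAN = 54°  [linear pair at A on NP]
3. ∠ABN = 78°  [△NBA]
4. ∠NFP = 78°  [BA∥FP, corresponding at B]

∠NFP = 78°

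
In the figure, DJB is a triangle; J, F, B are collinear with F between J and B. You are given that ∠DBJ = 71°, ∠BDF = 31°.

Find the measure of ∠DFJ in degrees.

1. ∠DBF = 71°  [F on ray BJ]
2. ∠BFD = 78°  [△DFB]
3. ∠DFJ = 102°  [linear pair at F on JB]

∠DFJ = 102°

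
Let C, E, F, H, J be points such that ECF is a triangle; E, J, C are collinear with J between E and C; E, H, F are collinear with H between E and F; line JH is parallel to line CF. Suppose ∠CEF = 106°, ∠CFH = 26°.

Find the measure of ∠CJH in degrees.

∠CJH = 132°

1. ∠CFE = 26°  [H on ray FE]
2. ∠ECF = 48°  [△ECF]
3. ∠EJH = 48°  [JH∥CF, corresponding at J]
4. ∠CJH = 132°  [linear pair at J on EC]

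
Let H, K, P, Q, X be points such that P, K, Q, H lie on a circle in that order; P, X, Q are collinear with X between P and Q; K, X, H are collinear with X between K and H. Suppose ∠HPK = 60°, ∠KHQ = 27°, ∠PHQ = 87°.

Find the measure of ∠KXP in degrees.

1. ∠HQK = 120°  [cyclic PKQH, opposite ∠P+∠Q]
2. ∠KPQ = 27°  [same arc KQ]
3. ∠HKQ = 33°  [△KQH]
4. ∠PKQ = 93°  [cyclic PKQH, opposite ∠K+∠H]
5. ∠KQP = 60°  [△PKQ]
6. ∠KXQ = 87°  [△KXQ]
7. ∠KXP = 93°  [linear pair at X on PQ]

∠KXP = 93°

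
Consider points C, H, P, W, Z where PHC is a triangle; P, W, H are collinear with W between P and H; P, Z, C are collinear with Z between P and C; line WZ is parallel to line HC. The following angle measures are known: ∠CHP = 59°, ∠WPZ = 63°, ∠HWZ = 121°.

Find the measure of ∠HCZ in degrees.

∠HCZ = 58°

1. ∠PWZ = 59°  [WZ∥HC, corresponding at W]
2. ∠PZW = 58°  [△PWZ]
3. ∠CZW = 122°  [linear pair at Z on PC]
4. ∠HCZ = 58°  [WZ∥HC, co-interior at C–Z]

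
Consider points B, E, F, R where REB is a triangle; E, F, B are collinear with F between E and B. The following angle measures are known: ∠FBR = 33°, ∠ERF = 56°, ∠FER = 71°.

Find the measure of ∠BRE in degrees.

1. ∠EBR = 33°  [F on ray BE]
2. ∠BER = 71°  [F on ray EB]
3. ∠BRE = 76°  [△REB]

∠BRE = 76°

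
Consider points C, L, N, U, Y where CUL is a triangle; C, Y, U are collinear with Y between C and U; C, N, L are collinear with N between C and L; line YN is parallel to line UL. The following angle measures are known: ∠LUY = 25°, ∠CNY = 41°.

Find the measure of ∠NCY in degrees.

∠NCY = 114°

1. ∠CUL = 25°  [Y on ray UC]
2. ∠CLU = 41°  [YN∥UL, corresponding at N]
3. ∠LCU = 114°  [△CUL]
4. ∠NCY = 114°  [Y on CU, N on CL]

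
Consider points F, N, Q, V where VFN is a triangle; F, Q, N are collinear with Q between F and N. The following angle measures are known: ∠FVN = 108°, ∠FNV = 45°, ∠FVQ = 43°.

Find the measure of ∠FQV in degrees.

1. ∠NFV = 27°  [△VFN]
2. ∠QFV = 27°  [Q on ray FN]
3. ∠FQV = 110°  [△VFQ]

∠FQV = 110°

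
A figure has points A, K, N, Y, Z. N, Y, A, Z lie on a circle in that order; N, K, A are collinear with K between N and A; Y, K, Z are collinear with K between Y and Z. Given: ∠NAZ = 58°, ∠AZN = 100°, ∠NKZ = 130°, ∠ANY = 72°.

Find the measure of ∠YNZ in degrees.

1. ∠NYZ = 58°  [same arc NZ]
2. ∠ANZ = 22°  [△NAZ]
3. ∠NZY = 28°  [△NKZ]
4. ∠YNZ = 94°  [△NYZ]

∠YNZ = 94°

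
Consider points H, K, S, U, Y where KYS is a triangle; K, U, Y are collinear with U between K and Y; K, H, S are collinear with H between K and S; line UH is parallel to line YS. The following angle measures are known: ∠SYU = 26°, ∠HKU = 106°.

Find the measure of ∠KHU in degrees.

1. ∠KYS = 26°  [U on ray YK]
2. ∠SKY = 106°  [U on KY, H on KS]
3. ∠KSY = 48°  [△KYS]
4. ∠KHU = 48°  [UH∥YS, corresponding at H]

∠KHU = 48°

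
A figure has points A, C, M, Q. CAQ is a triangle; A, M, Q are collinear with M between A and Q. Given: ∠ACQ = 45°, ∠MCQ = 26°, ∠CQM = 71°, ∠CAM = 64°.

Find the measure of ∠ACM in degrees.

1. ∠CMQ = 83°  [△CMQ]
2. ∠AMC = 97°  [linear pair at M on AQ]
3. ∠ACM = 19°  [△CAM]

∠ACM = 19°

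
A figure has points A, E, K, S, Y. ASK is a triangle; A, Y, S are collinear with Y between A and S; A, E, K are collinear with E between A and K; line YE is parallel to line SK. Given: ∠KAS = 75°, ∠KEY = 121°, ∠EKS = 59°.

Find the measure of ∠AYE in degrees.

1. ∠EAY = 75°  [Y on AS, E on AK]
2. ∠AEY = 59°  [linear pair at E on AK]
3. ∠AYE = 46°  [△AYE]

∠AYE = 46°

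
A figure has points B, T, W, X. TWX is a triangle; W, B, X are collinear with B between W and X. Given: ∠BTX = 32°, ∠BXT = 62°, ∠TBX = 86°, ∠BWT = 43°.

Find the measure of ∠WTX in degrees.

1. ∠TXW = 62°  [B on ray XW]
2. ∠TWX = 43°  [B on ray WX]
3. ∠WTX = 75°  [△TWX]

∠WTX = 75°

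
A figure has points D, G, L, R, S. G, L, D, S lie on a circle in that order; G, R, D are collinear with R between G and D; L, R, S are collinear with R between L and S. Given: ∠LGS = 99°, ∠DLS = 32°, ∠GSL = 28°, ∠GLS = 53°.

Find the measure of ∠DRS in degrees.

∠DRS = 60°

1. ∠LDS = 81°  [cyclic GLDS, opposite ∠G+∠D]
2. ∠DSL = 67°  [△LDS]
3. ∠GDS = 53°  [same arc GS]
4. ∠DRS = 60°  [△DRS]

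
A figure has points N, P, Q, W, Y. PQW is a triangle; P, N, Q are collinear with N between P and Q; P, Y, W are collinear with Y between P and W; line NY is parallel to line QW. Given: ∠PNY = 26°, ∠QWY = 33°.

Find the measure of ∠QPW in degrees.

1. ∠PQW = 26°  [NY∥QW, corresponding at N]
2. ∠PWQ = 33°  [Y on ray WP]
3. ∠QPW = 121°  [△PQW]

∠QPW = 121°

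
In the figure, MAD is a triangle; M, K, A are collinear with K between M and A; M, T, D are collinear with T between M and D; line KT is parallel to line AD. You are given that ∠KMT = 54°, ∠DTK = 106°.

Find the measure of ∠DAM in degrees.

1. ∠KTM = 74°  [linear pair at T on MD]
2. ∠MKT = 52°  [△MKT]
3. ∠DAM = 52°  [KT∥AD, corresponding at K]

∠DAM = 52°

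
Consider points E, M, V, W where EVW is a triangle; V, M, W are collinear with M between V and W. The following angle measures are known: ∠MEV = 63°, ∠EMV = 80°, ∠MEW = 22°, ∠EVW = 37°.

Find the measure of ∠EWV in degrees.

1. ∠EMW = 100°  [linear pair at M on VW]
2. ∠EWM = 58°  [△EMW]
3. ∠EWV = 58°  [M on ray WV]

∠EWV = 58°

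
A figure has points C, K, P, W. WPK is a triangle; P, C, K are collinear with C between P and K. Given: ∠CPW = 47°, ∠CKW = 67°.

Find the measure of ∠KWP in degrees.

∠KWP = 66°

1. ∠KPW = 47°  [C on ray PK]
2. ∠PKW = 67°  [C on ray KP]
3. ∠KWP = 66°  [△WPK]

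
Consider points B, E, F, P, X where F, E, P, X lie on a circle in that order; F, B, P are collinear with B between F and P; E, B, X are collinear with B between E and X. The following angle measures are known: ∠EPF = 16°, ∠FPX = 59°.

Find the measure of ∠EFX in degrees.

1. ∠EXF = 16°  [same arc FE]
2. ∠FEX = 59°  [same arc FX]
3. ∠EFX = 105°  [△FEX]

∠EFX = 105°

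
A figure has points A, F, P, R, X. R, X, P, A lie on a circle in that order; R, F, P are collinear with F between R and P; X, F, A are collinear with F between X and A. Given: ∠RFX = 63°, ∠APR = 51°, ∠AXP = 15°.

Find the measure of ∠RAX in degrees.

∠RAX = 48°

1. ∠AFP = 63°  [vertical angles at F]
2. ∠ARP = 15°  [same arc PA]
3. ∠AFR = 117°  [linear pair at F on RP]
4. ∠RAX = 48°  [△RFA]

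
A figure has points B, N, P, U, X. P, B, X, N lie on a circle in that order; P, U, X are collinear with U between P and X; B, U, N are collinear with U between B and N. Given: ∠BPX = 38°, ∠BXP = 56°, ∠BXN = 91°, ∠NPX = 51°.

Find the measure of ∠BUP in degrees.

∠BUP = 107°

1. ∠BNP = 56°  [same arc PB]
2. ∠BPN = 89°  [cyclic PBXN, opposite ∠P+∠X]
3. ∠NBP = 35°  [△PBN]
4. ∠BUP = 107°  [△PUB]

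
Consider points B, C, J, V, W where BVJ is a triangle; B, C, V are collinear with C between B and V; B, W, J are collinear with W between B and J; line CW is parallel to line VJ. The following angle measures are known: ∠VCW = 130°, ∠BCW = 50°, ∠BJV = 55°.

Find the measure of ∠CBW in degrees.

1. ∠BVJ = 50°  [CW∥VJ, corresponding at C]
2. ∠JBV = 75°  [△BVJ]
3. ∠CBW = 75°  [C on BV, W on BJ]

∠CBW = 75°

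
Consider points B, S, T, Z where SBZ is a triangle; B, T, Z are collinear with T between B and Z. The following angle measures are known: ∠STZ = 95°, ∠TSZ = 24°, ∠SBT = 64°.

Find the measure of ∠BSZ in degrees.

∠BSZ = 55°

1. ∠SZT = 61°  [△STZ]
2. ∠SBZ = 64°  [T on ray BZ]
3. ∠BZS = 61°  [T on ray ZB]
4. ∠BSZ = 55°  [△SBZ]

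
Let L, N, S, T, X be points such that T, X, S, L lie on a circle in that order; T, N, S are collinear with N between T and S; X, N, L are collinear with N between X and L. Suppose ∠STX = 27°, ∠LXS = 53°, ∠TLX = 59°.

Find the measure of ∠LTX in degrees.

∠LTX = 80°

1. ∠SLX = 27°  [same arc XS]
2. ∠LSX = 100°  [△XSL]
3. ∠LTX = 80°  [cyclic TXSL, opposite ∠T+∠S]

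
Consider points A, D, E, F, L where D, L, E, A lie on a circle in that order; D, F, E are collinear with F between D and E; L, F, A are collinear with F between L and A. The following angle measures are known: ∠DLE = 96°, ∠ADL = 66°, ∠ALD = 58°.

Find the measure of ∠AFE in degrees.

1. ∠DAE = 84°  [cyclic DLEA, opposite ∠L+∠A]
2. ∠DAL = 56°  [△DLA]
3. ∠AED = 58°  [same arc DA]
4. ∠ADE = 38°  [△DEA]
5. ∠AFD = 86°  [△DFA]
6. ∠AFE = 94°  [linear pair at F on DE]

∠AFE = 94°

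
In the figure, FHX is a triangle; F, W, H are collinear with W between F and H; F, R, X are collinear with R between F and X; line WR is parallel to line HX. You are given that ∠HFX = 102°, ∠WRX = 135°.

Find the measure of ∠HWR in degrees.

∠HWR = 147°

1. ∠RFW = 102°  [W on FH, R on FX]
2. ∠FRW = 45°  [linear pair at R on FX]
3. ∠FWR = 33°  [△FWR]
4. ∠HWR = 147°  [linear pair at W on FH]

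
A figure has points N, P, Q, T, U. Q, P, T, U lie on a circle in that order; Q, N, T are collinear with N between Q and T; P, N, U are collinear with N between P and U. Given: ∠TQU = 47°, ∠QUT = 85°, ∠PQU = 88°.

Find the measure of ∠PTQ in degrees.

∠PTQ = 44°

1. ∠TPU = 47°  [same arc TU]
2. ∠QPT = 95°  [cyclic QPTU, opposite ∠P+∠U]
3. ∠PTU = 92°  [cyclic QPTU, opposite ∠Q+∠T]
4. ∠PUT = 41°  [△PTU]
5. ∠PQT = 41°  [same arc PT]
6. ∠PTQ = 44°  [△QPT]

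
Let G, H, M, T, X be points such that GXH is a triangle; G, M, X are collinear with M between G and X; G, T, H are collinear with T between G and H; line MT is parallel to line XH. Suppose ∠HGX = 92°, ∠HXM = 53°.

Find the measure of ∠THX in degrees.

1. ∠GXH = 53°  [M on ray XG]
2. ∠GHX = 35°  [△GXH]
3. ∠THX = 35°  [T on ray HG]

∠THX = 35°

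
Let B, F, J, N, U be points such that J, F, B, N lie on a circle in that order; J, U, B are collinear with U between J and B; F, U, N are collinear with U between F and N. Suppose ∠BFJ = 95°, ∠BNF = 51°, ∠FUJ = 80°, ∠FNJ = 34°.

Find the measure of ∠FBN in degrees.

1. ∠BJF = 51°  [same arc FB]
2. ∠JFN = 49°  [△JUF]
3. ∠FJN = 97°  [△JFN]
4. ∠FBN = 83°  [cyclic JFBN, opposite ∠J+∠B]

∠FBN = 83°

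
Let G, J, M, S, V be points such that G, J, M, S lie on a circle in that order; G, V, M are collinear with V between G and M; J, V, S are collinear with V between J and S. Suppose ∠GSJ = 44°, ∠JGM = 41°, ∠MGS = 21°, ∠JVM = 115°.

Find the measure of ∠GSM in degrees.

1. ∠GMJ = 44°  [same arc GJ]
2. ∠GJM = 95°  [△GJM]
3. ∠GSM = 85°  [cyclic GJMS, opposite ∠J+∠S]

∠GSM = 85°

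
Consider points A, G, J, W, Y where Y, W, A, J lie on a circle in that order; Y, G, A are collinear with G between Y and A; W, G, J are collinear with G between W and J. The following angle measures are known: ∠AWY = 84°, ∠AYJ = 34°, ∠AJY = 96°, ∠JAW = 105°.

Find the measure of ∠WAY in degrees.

∠WAY = 55°

1. ∠JAY = 50°  [△YAJ]
2. ∠JYW = 75°  [cyclic YWAJ, opposite ∠Y+∠A]
3. ∠JWY = 50°  [same arc YJ]
4. ∠WJY = 55°  [△YWJ]
5. ∠WAY = 55°  [same arc YW]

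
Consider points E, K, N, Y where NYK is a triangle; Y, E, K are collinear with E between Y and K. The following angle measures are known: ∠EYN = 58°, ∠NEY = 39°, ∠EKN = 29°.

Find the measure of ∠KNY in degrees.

∠KNY = 93°

1. ∠KYN = 58°  [E on ray YK]
2. ∠NKY = 29°  [E on ray KY]
3. ∠KNY = 93°  [△NYK]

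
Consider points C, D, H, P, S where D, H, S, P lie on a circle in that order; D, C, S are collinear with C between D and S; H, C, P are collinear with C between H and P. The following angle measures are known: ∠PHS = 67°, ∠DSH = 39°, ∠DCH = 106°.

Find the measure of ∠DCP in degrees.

1. ∠PDS = 67°  [same arc SP]
2. ∠DPH = 39°  [same arc DH]
3. ∠DCP = 74°  [△DCP]

∠DCP = 74°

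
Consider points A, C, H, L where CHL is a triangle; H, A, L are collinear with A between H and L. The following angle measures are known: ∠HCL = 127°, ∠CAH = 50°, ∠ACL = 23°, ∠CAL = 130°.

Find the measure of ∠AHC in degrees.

∠AHC = 26°

1. ∠ALC = 27°  [△CAL]
2. ∠CLH = 27°  [A on ray LH]
3. ∠CHL = 26°  [△CHL]
4. ∠AHC = 26°  [A on ray HL]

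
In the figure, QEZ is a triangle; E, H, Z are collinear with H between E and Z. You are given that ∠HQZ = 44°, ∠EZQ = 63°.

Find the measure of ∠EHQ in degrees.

∠EHQ = 107°

1. ∠HZQ = 63°  [H on ray ZE]
2. ∠QHZ = 73°  [△QHZ]
3. ∠EHQ = 107°  [linear pair at H on EZ]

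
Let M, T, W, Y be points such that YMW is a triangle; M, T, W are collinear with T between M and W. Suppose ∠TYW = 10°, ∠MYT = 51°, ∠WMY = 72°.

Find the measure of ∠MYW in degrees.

1. ∠TMY = 72°  [T on ray MW]
2. ∠MTY = 57°  [△YMT]
3. ∠WTY = 123°  [linear pair at T on MW]
4. ∠TWY = 47°  [△YTW]
5. ∠MWY = 47°  [T on ray WM]
6. ∠MYW = 61°  [△YMW]

∠MYW = 61°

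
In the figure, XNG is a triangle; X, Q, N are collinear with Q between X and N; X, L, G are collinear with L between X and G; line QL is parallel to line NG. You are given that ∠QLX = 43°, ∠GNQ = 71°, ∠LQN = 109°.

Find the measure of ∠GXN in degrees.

∠GXN = 66°

1. ∠NGX = 43°  [QL∥NG, corresponding at L]
2. ∠GNX = 71°  [Q on ray NX]
3. ∠GXN = 66°  [△XNG]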